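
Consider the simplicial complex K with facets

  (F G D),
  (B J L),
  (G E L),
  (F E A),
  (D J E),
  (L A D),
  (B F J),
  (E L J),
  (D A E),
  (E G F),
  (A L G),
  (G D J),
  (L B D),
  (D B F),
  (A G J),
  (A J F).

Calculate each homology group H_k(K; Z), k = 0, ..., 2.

Fix the vertex order A < B < D < E < F < G < J < L and write every simplex with vertices in increasing order. Then dim K = 2 and the simplices of K are:

  0-simplices (8): A, B, D, E, F, G, J, L
  1-simplices (24): AD, AE, AF, AG, AJ, AL, BD, BF, BJ, BL, DE, DF, DG, DJ, DL, EF, EG, EJ, EL, FG, FJ, GJ, GL, JL
  2-simplices (16): ADE, ADL, AEF, AFJ, AGJ, AGL, BDF, BDL, BFJ, BJL, DEJ, DFG, DGJ, EFG, EGL, EJL

giving chain groups C_0 ≅ Z^8, C_1 ≅ Z^24, C_2 ≅ Z^16.

The boundary map ∂_1: C_1 → C_0 is given by ∂[p,q] = [q] − [p].
As a 8×24 matrix over Z this has rank 7, with invariant factors (1,1,1,1,1,1,1).

Boundary ∂_2: C_2 → C_1 maps a triangle to the signed sum of its edges. For instance
  ∂DEJ = EJ − DJ + DE,
  ∂BFJ = FJ − BJ + BF.
The resulting 24×16 matrix has rank 15, and its Smith normal form has invariant factors (1,1,1,1,1,1,1,1,1,1,1,1,1,1,1).

From H_k ≅ ker(∂_k) / im(∂_{k+1}) we obtain:

  H_0: rank C_0 − rank ∂_1 = 8 − 7 = 1, and the invariant factors of ∂_1 are all 1, so H_0 ≅ Z.
  H_1: rank ker ∂_1 − rank ∂_2 = (24 − 7) − 15 = 2, and the invariant factors of ∂_2 are all 1, so H_1 ≅ Z^2.
  H_2: rank ker ∂_2 − rank ∂_3 = (16 − 15) − 0 = 1, and there is no ∂_3, so H_2 ≅ Z.

H_0 = Z,  H_1 = Z^2,  H_2 = Z.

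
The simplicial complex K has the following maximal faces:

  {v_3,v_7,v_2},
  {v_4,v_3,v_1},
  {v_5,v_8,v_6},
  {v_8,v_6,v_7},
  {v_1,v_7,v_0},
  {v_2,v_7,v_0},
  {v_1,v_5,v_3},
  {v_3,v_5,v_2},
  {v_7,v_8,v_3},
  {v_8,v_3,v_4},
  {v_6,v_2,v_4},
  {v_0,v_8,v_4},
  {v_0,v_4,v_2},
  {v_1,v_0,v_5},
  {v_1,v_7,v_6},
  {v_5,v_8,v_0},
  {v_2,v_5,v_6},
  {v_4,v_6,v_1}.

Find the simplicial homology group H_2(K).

Fix the vertex order v_0 < v_1 < v_2 < v_3 < v_4 < v_5 < v_6 < v_7 < v_8 and write every simplex with vertices in increasing order. Then dim K = 2 and the simplices of K are:

  0-simplices (9): [v_0], [v_1], [v_2], [v_3], [v_4], [v_5], [v_6], [v_7], [v_8]
  1-simplices (27): (27 of them)
  2-simplices (18): (18 of them)

giving chain groups C_0 ≅ Z^9, C_1 ≅ Z^27, C_2 ≅ Z^18.

The boundary map ∂_1: C_1 → C_0 maps an edge to its endpoints' difference, ∂[p,q] = q − p.
As a 9×27 matrix over Z this has rank 8, with invariant factors (1,1,1,1,1,1,1,1).

Boundary ∂_2: C_2 → C_1 sends each 2-simplex [p,q,r] to [q,r] − [p,r] + [p,q]. For instance
  ∂[v_0,v_4,v_8] = [v_4,v_8] − [v_0,v_8] + [v_0,v_4],
  ∂[v_1,v_6,v_7] = [v_6,v_7] − [v_1,v_7] + [v_1,v_6].
The 27×18 boundary matrix has rank 17 and Smith normal form diag(1,1,1,1,1,1,1,1,1,1,1,1,1,1,1,1,1).

Reading off H_k = ker ∂_k / im ∂_{k+1}:

  H_2: rank ker ∂_2 − rank ∂_3 = (18 − 17) − 0 = 1, and there is no ∂_3, so H_2 = Z.

H_2 = Z.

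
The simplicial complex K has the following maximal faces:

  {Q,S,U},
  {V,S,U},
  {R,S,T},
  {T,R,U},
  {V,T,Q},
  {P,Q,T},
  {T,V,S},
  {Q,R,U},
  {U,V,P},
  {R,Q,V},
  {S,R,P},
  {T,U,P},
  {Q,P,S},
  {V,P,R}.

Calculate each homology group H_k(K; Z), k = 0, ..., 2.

H_0 ≅ Z,  H_1 ≅ Z^2,  H_2 ≅ Z.

Order the vertices as P < Q < R < S < T < U < V. Listing each simplex with vertices in this order, K has dimension 2 with simplices:

  0-simplices (7): P, Q, R, S, T, U, V
  1-simplices (21): PQ, PR, PS, PT, PU, PV, QR, QS, QT, QU, QV, RS, RT, RU, RV, ST, SU, SV, TU, TV, UV
  2-simplices (14): PQS, PQT, PRS, PRV, PTU, PUV, QRU, QRV, QSU, QTV, RST, RTU, STV, SUV

Hence C_0 ≅ Z^7, C_1 ≅ Z^21, C_2 ≅ Z^14.

∂_1: C_1 → C_0 maps an edge to its endpoints' difference, ∂[p,q] = q − p. For instance
  ∂TU = U − T.
The 7×21 boundary matrix has rank 6 and Smith normal form diag(1,1,1,1,1,1).

Boundary ∂_2: C_2 → C_1 acts by ∂[p,q,r] = [q,r] − [p,r] + [p,q]. For instance
  ∂RTU = TU − RU + RT,
  ∂QRU = RU − QU + QR.
The resulting 21×14 matrix has rank 13, and its Smith normal form has invariant factors (1,1,1,1,1,1,1,1,1,1,1,1,1).

From H_k ≅ ker(∂_k) / im(∂_{k+1}) we obtain:

  H_0: rank C_0 − rank ∂_1 = 7 − 6 = 1, and the invariant factors of ∂_1 are all 1, so H_0 = Z.
  H_1: rank ker ∂_1 − rank ∂_2 = (21 − 6) − 13 = 2, and the invariant factors of ∂_2 are all 1, so H_1 = Z^2.
  H_2: rank ker ∂_2 − rank ∂_3 = (14 − 13) − 0 = 1, and there is no ∂_3, so H_2 = Z.

As a check, the Euler characteristic is 7 − 21 + 14 = 0, which agrees with 1 − 2 + 1 = 0.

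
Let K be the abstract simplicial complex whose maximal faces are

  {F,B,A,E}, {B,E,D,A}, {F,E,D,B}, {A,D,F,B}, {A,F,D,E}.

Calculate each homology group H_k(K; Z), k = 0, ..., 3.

Take the total order A < B < D < E < F on the vertex set. Then K (dimension 3) consists of the simplices:

  0-simplices (5): A, B, D, E, F
  1-simplices (10): AB, AD, AE, AF, BD, BE, BF, DE, DF, EF
  2-simplices (10): ABD, ABE, ABF, ADE, ADF, AEF, BDE, BDF, BEF, DEF
  3-simplices (5): ABDE, ABDF, ABEF, ADEF, BDEF

Hence C_0 ≅ Z^5, C_1 ≅ Z^10, C_2 ≅ Z^10, C_3 ≅ Z^5.

Boundary ∂_1: C_1 → C_0 is given by ∂[p,q] = [q] − [p].
As a 5×10 matrix over Z this has rank 4, with invariant factors (1,1,1,1).

The boundary map ∂_2: C_2 → C_1 acts by ∂[p,q,r] = [q,r] − [p,r] + [p,q]. For instance
  ∂AEF = EF − AF + AE,
  ∂BDE = DE − BE + BD.
As a 10×10 matrix over Z this has rank 6, with invariant factors (1,1,1,1,1,1).

Boundary ∂_3: C_3 → C_2 sends each 3-simplex σ to the alternating sum Σ_i (−1)^i (σ with its i-th vertex removed). For instance
  ∂ADEF = DEF − AEF + ADF − ADE,
  ∂BDEF = DEF − BEF + BDF − BDE.
As a 10×5 matrix over Z this has rank 4, with invariant factors (1,1,1,1).

Now H_k = ker ∂_k / im ∂_{k+1}, so:

  H_0: rank C_0 − rank ∂_1 = 5 − 4 = 1, and the invariant factors of ∂_1 are all 1, so H_0 = Z.
  H_1: rank ker ∂_1 − rank ∂_2 = (10 − 4) − 6 = 0, and the invariant factors of ∂_2 are all 1, so H_1 = 0.
  H_2: rank ker ∂_2 − rank ∂_3 = (10 − 6) − 4 = 0, and the invariant factors of ∂_3 are all 1, so H_2 = 0.
  H_3: rank ker ∂_3 − rank ∂_4 = (5 − 4) − 0 = 1, and there is no ∂_4, so H_3 = Z.

As a check, the Euler characteristic is 5 − 10 + 10 − 5 = 0, which agrees with 1 − 0 + 0 − 1 = 0.

H_0 = Z,  H_1 = 0,  H_2 = 0,  H_3 = Z.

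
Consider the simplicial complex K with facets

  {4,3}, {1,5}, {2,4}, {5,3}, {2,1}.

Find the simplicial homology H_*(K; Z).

Fix the vertex order 1 < 2 < 3 < 4 < 5 and write every simplex with vertices in increasing order. Then dim K = 1 and the simplices of K are:

  0-simplices (5): [1], [2], [3], [4], [5]
  1-simplices (5): [1,2], [1,5], [2,4], [3,4], [3,5]

so the chain groups are C_0 ≅ Z^5, C_1 ≅ Z^5.

∂_1: C_1 → C_0 sends each edge [p,q] (with p < q) to q − p. For instance
  ∂[2,4] = [4] − [2].
The resulting 5×5 matrix has rank 4, and its Smith normal form has invariant factors (1,1,1,1).

Reading off H_k = ker ∂_k / im ∂_{k+1}:

  H_0: rank C_0 − rank ∂_1 = 5 − 4 = 1, and the invariant factors of ∂_1 are all 1, so H_0 = Z.
  H_1: rank ker ∂_1 − rank ∂_2 = (5 − 4) − 0 = 1, and there is no ∂_2, so H_1 = Z.

As a check, the Euler characteristic is 5 − 5 = 0, which agrees with 1 − 1 = 0.

H_0 = Z,  H_1 = Z.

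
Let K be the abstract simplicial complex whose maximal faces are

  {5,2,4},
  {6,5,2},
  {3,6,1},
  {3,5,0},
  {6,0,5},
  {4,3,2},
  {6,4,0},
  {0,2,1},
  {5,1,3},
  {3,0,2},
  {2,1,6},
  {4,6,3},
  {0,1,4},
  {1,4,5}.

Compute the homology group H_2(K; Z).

H_2 = Z.

Order the vertices as 0 < 1 < 2 < 3 < 4 < 5 < 6. Listing each simplex with vertices in this order, K has dimension 2 with simplices:

  0-simplices (7): [0], [1], [2], [3], [4], [5], [6]
  1-simplices (21): [0,1], [0,2], [0,3], [0,4], [0,5], [0,6], [1,2], [1,3], [1,4], [1,5], [1,6], [2,3], [2,4], [2,5], [2,6], [3,4], [3,5], [3,6], [4,5], [4,6], [5,6]
  2-simplices (14): [0,1,2], [0,1,4], [0,2,3], [0,3,5], [0,4,6], [0,5,6], [1,2,6], [1,3,5], [1,3,6], [1,4,5], [2,3,4], [2,4,5], [2,5,6], [3,4,6]

so the chain groups are C_0 ≅ Z^7, C_1 ≅ Z^21, C_2 ≅ Z^14.

Boundary ∂_1: C_1 → C_0 is given by ∂[p,q] = [q] − [p].
As a 7×21 matrix over Z this has rank 6, with invariant factors (1,1,1,1,1,1).

The boundary map ∂_2: C_2 → C_1 maps a triangle to the signed sum of its edges. For instance
  ∂[0,1,2] = [1,2] − [0,2] + [0,1],
  ∂[0,5,6] = [5,6] − [0,6] + [0,5].
This gives a 21×14 integer matrix of rank 13; reducing to Smith normal form yields diagonal entries (1,1,1,1,1,1,1,1,1,1,1,1,1).

Now H_k = ker ∂_k / im ∂_{k+1}, so:

  H_2: rank ker ∂_2 − rank ∂_3 = (14 − 13) − 0 = 1, and there is no ∂_3, so H_2 = Z.

(K is a triangulation of the torus T^2.)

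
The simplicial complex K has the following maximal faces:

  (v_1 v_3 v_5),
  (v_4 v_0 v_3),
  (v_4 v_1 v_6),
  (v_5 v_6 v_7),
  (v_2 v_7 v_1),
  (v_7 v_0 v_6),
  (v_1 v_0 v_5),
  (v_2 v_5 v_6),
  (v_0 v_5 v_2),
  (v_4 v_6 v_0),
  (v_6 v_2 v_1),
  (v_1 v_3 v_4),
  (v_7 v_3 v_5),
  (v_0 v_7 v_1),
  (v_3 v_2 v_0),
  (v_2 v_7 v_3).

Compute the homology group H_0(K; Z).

Order the vertices as v_0 < v_1 < v_2 < v_3 < v_4 < v_5 < v_6 < v_7. Listing each simplex with vertices in this order, K has dimension 2 with simplices:

  0-simplices (8): [v_0], [v_1], [v_2], [v_3], [v_4], [v_5], [v_6], [v_7]
  1-simplices (24): (24 of them)
  2-simplices (16): (16 of them)

Hence C_0 ≅ Z^8, C_1 ≅ Z^24, C_2 ≅ Z^16.

Boundary ∂_1: C_1 → C_0 sends each edge [p,q] (with p < q) to q − p.
As a 8×24 matrix over Z this has rank 7, with invariant factors (1,1,1,1,1,1,1).

Boundary ∂_2: C_2 → C_1 sends each 2-simplex [p,q,r] to [q,r] − [p,r] + [p,q]. For instance
  ∂[v_0,v_2,v_3] = [v_2,v_3] − [v_0,v_3] + [v_0,v_2],
  ∂[v_1,v_4,v_6] = [v_4,v_6] − [v_1,v_6] + [v_1,v_4].
The 24×16 boundary matrix has rank 15 and Smith normal form diag(1,1,1,1,1,1,1,1,1,1,1,1,1,1,1).

Reading off H_k = ker ∂_k / im ∂_{k+1}:

  H_0: rank C_0 − rank ∂_1 = 8 − 7 = 1, and the invariant factors of ∂_1 are all 1, so H_0 = Z.

H_0 ≅ Z.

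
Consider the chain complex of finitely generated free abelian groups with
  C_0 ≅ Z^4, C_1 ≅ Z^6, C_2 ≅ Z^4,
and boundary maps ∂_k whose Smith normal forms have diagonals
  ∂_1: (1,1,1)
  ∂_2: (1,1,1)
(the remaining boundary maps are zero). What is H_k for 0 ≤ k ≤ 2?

H_0 ≅ Z,  H_1 = 0,  H_2 ≅ Z.

H_0: b_0 = 4 − 0 − 3 = 1; torsion from ∂_1 factors > 1: none. So H_0 ≅ Z.
H_1: b_1 = 6 − 3 − 3 = 0; torsion from ∂_2 factors > 1: none. So H_1 ≅ 0.
H_2: b_2 = 4 − 3 − 0 = 1; torsion from ∂_3 factors > 1: none. So H_2 ≅ Z.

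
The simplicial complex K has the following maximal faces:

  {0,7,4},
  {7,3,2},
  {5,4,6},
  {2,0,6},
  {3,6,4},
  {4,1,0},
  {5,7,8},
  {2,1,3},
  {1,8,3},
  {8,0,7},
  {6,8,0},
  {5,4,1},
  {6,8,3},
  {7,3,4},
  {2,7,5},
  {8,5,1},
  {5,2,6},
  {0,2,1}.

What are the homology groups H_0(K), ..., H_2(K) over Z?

Take the total order 0 < 1 < 2 < 3 < 4 < 5 < 6 < 7 < 8 on the vertex set. Then K (dimension 2) consists of the simplices:

  0-simplices (9): [0], [1], [2], [3], [4], [5], [6], [7], [8]
  1-simplices (27): (27 of them)
  2-simplices (18): [0,1,2], [0,1,4], [0,2,6], [0,4,7], [0,6,8], [0,7,8], [1,2,3], [1,3,8], [1,4,5], [1,5,8], [2,3,7], [2,5,6], [2,5,7], [3,4,6], [3,4,7], [3,6,8], [4,5,6], [5,7,8]

giving chain groups C_0 ≅ Z^9, C_1 ≅ Z^27, C_2 ≅ Z^18.

∂_1: C_1 → C_0 sends each edge [p,q] (with p < q) to q − p. For instance
  ∂[3,4] = [4] − [3].
This gives a 9×27 integer matrix of rank 8; reducing to Smith normal form yields diagonal entries (1,1,1,1,1,1,1,1).

The boundary map ∂_2: C_2 → C_1 sends each 2-simplex [p,q,r] to [q,r] − [p,r] + [p,q]. For instance
  ∂[1,2,3] = [2,3] − [1,3] + [1,2],
  ∂[0,2,6] = [2,6] − [0,6] + [0,2].
This gives a 27×18 integer matrix of rank 17; reducing to Smith normal form yields diagonal entries (1,1,1,1,1,1,1,1,1,1,1,1,1,1,1,1,1).

Reading off H_k = ker ∂_k / im ∂_{k+1}:

  H_0: rank C_0 − rank ∂_1 = 9 − 8 = 1, and the invariant factors of ∂_1 are all 1, so H_0 ≅ Z.
  H_1: rank ker ∂_1 − rank ∂_2 = (27 − 8) − 17 = 2, and the invariant factors of ∂_2 are all 1, so H_1 ≅ Z^2.
  H_2: rank ker ∂_2 − rank ∂_3 = (18 − 17) − 0 = 1, and there is no ∂_3, so H_2 ≅ Z.

As a check, the Euler characteristic is 9 − 27 + 18 = 0, which agrees with 1 − 2 + 1 = 0.

H_0 ≅ Z,  H_1 ≅ Z^2,  H_2 ≅ Z.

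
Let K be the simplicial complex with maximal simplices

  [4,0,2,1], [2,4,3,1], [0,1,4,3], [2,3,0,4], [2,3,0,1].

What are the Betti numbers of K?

Take the total order 0 < 1 < 2 < 3 < 4 on the vertex set. Then K (dimension 3) consists of the simplices:

  0-simplices (5): [0], [1], [2], [3], [4]
  1-simplices (10): [0,1], [0,2], [0,3], [0,4], [1,2], [1,3], [1,4], [2,3], [2,4], [3,4]
  2-simplices (10): [0,1,2], [0,1,3], [0,1,4], [0,2,3], [0,2,4], [0,3,4], [1,2,3], [1,2,4], [1,3,4], [2,3,4]
  3-simplices (5): [0,1,2,3], [0,1,2,4], [0,1,3,4], [0,2,3,4], [1,2,3,4]

giving chain groups C_0 ≅ Z^5, C_1 ≅ Z^10, C_2 ≅ Z^10, C_3 ≅ Z^5.

Boundary ∂_1: C_1 → C_0 maps an edge to its endpoints' difference, ∂[p,q] = q − p. For instance
  ∂[1,4] = [4] − [1].
The 5×10 boundary matrix has rank 4 and Smith normal form diag(1,1,1,1).

∂_2: C_2 → C_1 sends each 2-simplex [p,q,r] to [q,r] − [p,r] + [p,q]. For instance
  ∂[0,2,4] = [2,4] − [0,4] + [0,2],
  ∂[1,2,3] = [2,3] − [1,3] + [1,2].
The resulting 10×10 matrix has rank 6, and its Smith normal form has invariant factors (1,1,1,1,1,1).

The boundary map ∂_3: C_3 → C_2 sends each 3-simplex σ to the alternating sum Σ_i (−1)^i (σ with its i-th vertex removed). For instance
  ∂[0,2,3,4] = [2,3,4] − [0,3,4] + [0,2,4] − [0,2,3],
  ∂[0,1,2,4] = [1,2,4] − [0,2,4] + [0,1,4] − [0,1,2].
The resulting 10×5 matrix has rank 4, and its Smith normal form has invariant factors (1,1,1,1).

Now H_k = ker ∂_k / im ∂_{k+1}, so:

  H_0: rank C_0 − rank ∂_1 = 5 − 4 = 1, and the invariant factors of ∂_1 are all 1, so H_0 = Z.
  H_1: rank ker ∂_1 − rank ∂_2 = (10 − 4) − 6 = 0, and the invariant factors of ∂_2 are all 1, so H_1 = 0.
  H_2: rank ker ∂_2 − rank ∂_3 = (10 − 6) − 4 = 0, and the invariant factors of ∂_3 are all 1, so H_2 = 0.
  H_3: rank ker ∂_3 − rank ∂_4 = (5 − 4) − 0 = 1, and there is no ∂_4, so H_3 = Z.

As a check, the Euler characteristic is 5 − 10 + 10 − 5 = 0, which agrees with 1 − 0 + 0 − 1 = 0.
(K is a triangulation of the 3-sphere S^3.)

Hence the Betti numbers are b_0 = 1, b_1 = 0, b_2 = 0, b_3 = 1.

b_0 = 1, b_1 = 0, b_2 = 0, b_3 = 1.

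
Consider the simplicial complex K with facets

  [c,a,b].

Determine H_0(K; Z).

H_0 = Z.

K has 3 vertices, 3 edges, 1 triangle.
rank ∂_0 = 0, rank ∂_1 = 2 ⇒ b_0 = 3 − 0 − 2 = 1; all invariant factors of ∂_1 are 1 so no torsion. So H_0 ≅ Z.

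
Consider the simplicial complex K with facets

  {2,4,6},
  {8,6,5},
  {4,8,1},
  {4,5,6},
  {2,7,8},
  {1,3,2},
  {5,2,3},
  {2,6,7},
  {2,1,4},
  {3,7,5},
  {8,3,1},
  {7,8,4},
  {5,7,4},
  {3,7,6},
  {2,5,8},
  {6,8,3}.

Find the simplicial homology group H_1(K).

H_1 = Z^2.

K has 8 vertices, 24 edges, 16 triangles.
rank ∂_1 = 7, rank ∂_2 = 15 ⇒ b_1 = 24 − 7 − 15 = 2; all invariant factors of ∂_2 are 1 so no torsion. So H_1 ≅ Z^2.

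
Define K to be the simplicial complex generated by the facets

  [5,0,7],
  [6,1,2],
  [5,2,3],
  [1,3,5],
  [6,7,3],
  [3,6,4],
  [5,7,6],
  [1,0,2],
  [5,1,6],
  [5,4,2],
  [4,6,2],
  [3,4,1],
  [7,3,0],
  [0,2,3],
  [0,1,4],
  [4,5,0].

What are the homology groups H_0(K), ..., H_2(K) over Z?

We work with the vertex ordering 0 < 1 < 2 < 3 < 4 < 5 < 6 < 7. The simplices of K, each written with vertices in increasing order, are:

  0-simplices (8): [0], [1], [2], [3], [4], [5], [6], [7]
  1-simplices (24): (24 of them)
  2-simplices (16): [0,1,2], [0,1,4], [0,2,3], [0,3,7], [0,4,5], [0,5,7], [1,2,6], [1,3,4], [1,3,5], [1,5,6], [2,3,5], [2,4,5], [2,4,6], [3,4,6], [3,6,7], [5,6,7]

so the chain groups are C_0 ≅ Z^8, C_1 ≅ Z^24, C_2 ≅ Z^16.

∂_1: C_1 → C_0 maps an edge to its endpoints' difference, ∂[p,q] = q − p. For instance
  ∂[2,3] = [3] − [2].
The resulting 8×24 matrix has rank 7, and its Smith normal form has invariant factors (1,1,1,1,1,1,1).

∂_2: C_2 → C_1 acts by ∂[p,q,r] = [q,r] − [p,r] + [p,q]. For instance
  ∂[1,5,6] = [5,6] − [1,6] + [1,5],
  ∂[0,1,4] = [1,4] − [0,4] + [0,1].
The 24×16 boundary matrix has rank 15 and Smith normal form diag(1,1,1,1,1,1,1,1,1,1,1,1,1,1,1).

Computing H_k = (kernel of ∂_k) / (image of ∂_{k+1}):

  H_0: rank C_0 − rank ∂_1 = 8 − 7 = 1, and the invariant factors of ∂_1 are all 1, so H_0 ≅ Z.
  H_1: rank ker ∂_1 − rank ∂_2 = (24 − 7) − 15 = 2, and the invariant factors of ∂_2 are all 1, so H_1 ≅ Z^2.
  H_2: rank ker ∂_2 − rank ∂_3 = (16 − 15) − 0 = 1, and there is no ∂_3, so H_2 ≅ Z.

As a check, the Euler characteristic is 8 − 24 + 16 = 0, which agrees with 1 − 2 + 1 = 0.
(K is a triangulation of the torus T^2.)

H_0 = Z,  H_1 = Z^2,  H_2 = Z.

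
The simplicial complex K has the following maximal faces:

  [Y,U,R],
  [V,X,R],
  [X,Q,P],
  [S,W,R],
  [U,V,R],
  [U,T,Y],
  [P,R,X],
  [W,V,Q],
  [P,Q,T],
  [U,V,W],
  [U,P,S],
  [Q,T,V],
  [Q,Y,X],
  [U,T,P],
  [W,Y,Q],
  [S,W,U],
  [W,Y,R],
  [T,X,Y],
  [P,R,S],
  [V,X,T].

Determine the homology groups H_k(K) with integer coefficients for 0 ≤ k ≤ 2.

Order the vertices as P < Q < R < S < T < U < V < W < X < Y. Listing each simplex with vertices in this order, K has dimension 2 with simplices:

  0-simplices (10): P, Q, R, S, T, U, V, W, X, Y
  1-simplices (30): PQ, PR, PS, PT, PU, PX, QT, QV, QW, QX, QY, RS, RU, RV, RW, RX, RY, SU, SW, TU, TV, TX, TY, UV, UW, UY, VW, VX, WY, XY
  2-simplices (20): PQT, PQX, PRS, PRX, PSU, PTU, QTV, QVW, QWY, QXY, RSW, RUV, RUY, RVX, RWY, SUW, TUY, TVX, TXY, UVW

so the chain groups are C_0 ≅ Z^10, C_1 ≅ Z^30, C_2 ≅ Z^20.

The boundary map ∂_1: C_1 → C_0 is given by ∂[p,q] = [q] − [p]. For instance
  ∂QX = X − Q.
The 10×30 boundary matrix has rank 9 and Smith normal form diag(1,1,1,1,1,1,1,1,1).

The boundary map ∂_2: C_2 → C_1 acts by ∂[p,q,r] = [q,r] − [p,r] + [p,q]. For instance
  ∂RUY = UY − RY + RU,
  ∂TVX = VX − TX + TV.
This gives a 30×20 integer matrix of rank 20; reducing to Smith normal form yields diagonal entries (1,1,1,1,1,1,1,1,1,1,1,1,1,1,1,1,1,1,1,2).

Reading off H_k = ker ∂_k / im ∂_{k+1}:

  H_0: rank C_0 − rank ∂_1 = 10 − 9 = 1, and the invariant factors of ∂_1 are all 1, so H_0 = Z.
  H_1: rank ker ∂_1 − rank ∂_2 = (30 − 9) − 20 = 1, and ∂_2 has invariant factor 2 > 1, so H_1 = Z × Z/2.
  H_2: rank ker ∂_2 − rank ∂_3 = (20 − 20) − 0 = 0, and there is no ∂_3, so H_2 = 0.

H_0 = Z,  H_1 = Z × Z/2,  H_2 = 0.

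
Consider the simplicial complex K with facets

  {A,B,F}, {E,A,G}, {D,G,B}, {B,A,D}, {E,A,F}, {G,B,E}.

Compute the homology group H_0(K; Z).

H_0 ≅ Z.

Order the vertices as A < B < D < E < F < G. Listing each simplex with vertices in this order, K has dimension 2 with simplices:

  0-simplices (6): A, B, D, E, F, G
  1-simplices (12): AB, AD, AE, AF, AG, BD, BE, BF, BG, DG, EF, EG
  2-simplices (6): ABD, ABF, AEF, AEG, BDG, BEG

Hence C_0 ≅ Z^6, C_1 ≅ Z^12, C_2 ≅ Z^6.

The boundary map ∂_1: C_1 → C_0 maps an edge to its endpoints' difference, ∂[p,q] = q − p. For instance
  ∂BE = E − B.
The resulting 6×12 matrix has rank 5, and its Smith normal form has invariant factors (1,1,1,1,1).

The boundary map ∂_2: C_2 → C_1 sends each 2-simplex [p,q,r] to [q,r] − [p,r] + [p,q]. For instance
  ∂AEF = EF − AF + AE,
  ∂ABD = BD − AD + AB.
This gives a 12×6 integer matrix of rank 6; reducing to Smith normal form yields diagonal entries (1,1,1,1,1,1).

From H_k ≅ ker(∂_k) / im(∂_{k+1}) we obtain:

  H_0: rank C_0 − rank ∂_1 = 6 − 5 = 1, and the invariant factors of ∂_1 are all 1, so H_0 ≅ Z.

(K is a triangulation of the cylinder S^1 x I.)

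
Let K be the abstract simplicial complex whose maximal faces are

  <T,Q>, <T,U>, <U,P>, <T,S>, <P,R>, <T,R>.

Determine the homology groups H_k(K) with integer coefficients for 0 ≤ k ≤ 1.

Order the vertices as P < Q < R < S < T < U. Listing each simplex with vertices in this order, K has dimension 1 with simplices:

  0-simplices (6): P, Q, R, S, T, U
  1-simplices (6): PR, PU, QT, RT, ST, TU

Hence C_0 ≅ Z^6, C_1 ≅ Z^6.

The boundary map ∂_1: C_1 → C_0 sends each edge [p,q] (with p < q) to q − p. For instance
  ∂TU = U − T.
As a 6×6 matrix over Z this has rank 5, with invariant factors (1,1,1,1,1).

Reading off H_k = ker ∂_k / im ∂_{k+1}:

  H_0: rank C_0 − rank ∂_1 = 6 − 5 = 1, and the invariant factors of ∂_1 are all 1, so H_0 ≅ Z.
  H_1: rank ker ∂_1 − rank ∂_2 = (6 − 5) − 0 = 1, and there is no ∂_2, so H_1 ≅ Z.

As a check, the Euler characteristic is 6 − 6 = 0, which agrees with 1 − 1 = 0.

H_0 ≅ Z,  H_1 ≅ Z.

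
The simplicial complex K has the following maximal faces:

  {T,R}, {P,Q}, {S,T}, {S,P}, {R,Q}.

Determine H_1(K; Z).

K has 5 vertices, 5 edges.
rank ∂_1 = 4, rank ∂_2 = 0 ⇒ b_1 = 5 − 4 − 0 = 1. So H_1 = Z.

H_1 ≅ Z.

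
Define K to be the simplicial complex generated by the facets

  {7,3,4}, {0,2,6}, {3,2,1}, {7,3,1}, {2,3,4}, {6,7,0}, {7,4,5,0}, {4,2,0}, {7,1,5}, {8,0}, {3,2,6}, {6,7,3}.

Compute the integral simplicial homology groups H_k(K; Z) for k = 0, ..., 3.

Fix the vertex order 0 < 1 < 2 < 3 < 4 < 5 < 6 < 7 < 8 and write every simplex with vertices in increasing order. Then dim K = 3 and the simplices of K are:

  0-simplices (9): [0], [1], [2], [3], [4], [5], [6], [7], [8]
  1-simplices (20): [0,2], [0,4], [0,5], [0,6], [0,7], [0,8], [1,2], [1,3], [1,5], [1,7], [2,3], [2,4], [2,6], [3,4], [3,6], [3,7], [4,5], [4,7], [5,7], [6,7]
  2-simplices (14): [0,2,4], [0,2,6], [0,4,5], [0,4,7], [0,5,7], [0,6,7], [1,2,3], [1,3,7], [1,5,7], [2,3,4], [2,3,6], [3,4,7], [3,6,7], [4,5,7]
  3-simplices (1): [0,4,5,7]

Hence C_0 ≅ Z^9, C_1 ≅ Z^20, C_2 ≅ Z^14, C_3 ≅ Z^1.

Boundary ∂_1: C_1 → C_0 sends each edge [p,q] (with p < q) to q − p. For instance
  ∂[0,4] = [4] − [0].
This gives a 9×20 integer matrix of rank 8; reducing to Smith normal form yields diagonal entries (1,1,1,1,1,1,1,1).

The boundary map ∂_2: C_2 → C_1 sends each 2-simplex [p,q,r] to [q,r] − [p,r] + [p,q]. For instance
  ∂[0,5,7] = [5,7] − [0,7] + [0,5],
  ∂[3,4,7] = [4,7] − [3,7] + [3,4].
As a 20×14 matrix over Z this has rank 12, with invariant factors (1,1,1,1,1,1,1,1,1,1,1,1).

Boundary ∂_3: C_3 → C_2 sends each 3-simplex σ to the alternating sum Σ_i (−1)^i (σ with its i-th vertex removed). For instance
  ∂[0,4,5,7] = [4,5,7] − [0,5,7] + [0,4,7] − [0,4,5].
The 14×1 boundary matrix has rank 1 and Smith normal form diag(1).

Reading off H_k = ker ∂_k / im ∂_{k+1}:

  H_0: rank C_0 − rank ∂_1 = 9 − 8 = 1, and the invariant factors of ∂_1 are all 1, so H_0 ≅ Z.
  H_1: rank ker ∂_1 − rank ∂_2 = (20 − 8) − 12 = 0, and the invariant factors of ∂_2 are all 1, so H_1 ≅ 0.
  H_2: rank ker ∂_2 − rank ∂_3 = (14 − 12) − 1 = 1, and the invariant factors of ∂_3 are all 1, so H_2 ≅ Z.
  H_3: rank ker ∂_3 − rank ∂_4 = (1 − 1) − 0 = 0, and there is no ∂_4, so H_3 ≅ 0.

H_0 ≅ Z,  H_1 = 0,  H_2 ≅ Z,  H_3 = 0.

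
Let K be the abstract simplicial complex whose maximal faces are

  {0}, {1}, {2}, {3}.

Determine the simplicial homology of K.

H_0 ≅ Z^4.

Order the vertices as 0 < 1 < 2 < 3. Listing each simplex with vertices in this order, K has dimension 0 with simplices:

  0-simplices (4): [0], [1], [2], [3]

Hence C_0 ≅ Z^4.

From H_k ≅ ker(∂_k) / im(∂_{k+1}) we obtain:

  H_0: rank C_0 − rank ∂_1 = 4 − 0 = 4, and there is no ∂_1, so H_0 ≅ Z^4.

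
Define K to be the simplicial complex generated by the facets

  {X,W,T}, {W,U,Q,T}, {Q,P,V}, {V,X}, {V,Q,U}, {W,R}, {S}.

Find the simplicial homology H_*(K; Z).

Fix the vertex order P < Q < R < S < T < U < V < W < X and write every simplex with vertices in increasing order. Then dim K = 3 and the simplices of K are:

  0-simplices (9): P, Q, R, S, T, U, V, W, X
  1-simplices (14): PQ, PV, QT, QU, QV, QW, RW, TU, TW, TX, UV, UW, VX, WX
  2-simplices (7): PQV, QTU, QTW, QUV, QUW, TUW, TWX
  3-simplices (1): QTUW

so the chain groups are C_0 ≅ Z^9, C_1 ≅ Z^14, C_2 ≅ Z^7, C_3 ≅ Z^1.

The boundary map ∂_1: C_1 → C_0 is given by ∂[p,q] = [q] − [p].
The resulting 9×14 matrix has rank 7, and its Smith normal form has invariant factors (1,1,1,1,1,1,1).

∂_2: C_2 → C_1 maps a triangle to the signed sum of its edges. For instance
  ∂QTW = TW − QW + QT,
  ∂PQV = QV − PV + PQ.
As a 14×7 matrix over Z this has rank 6, with invariant factors (1,1,1,1,1,1).

The boundary map ∂_3: C_3 → C_2 sends each 3-simplex σ to the alternating sum Σ_i (−1)^i (σ with its i-th vertex removed). For instance
  ∂QTUW = TUW − QUW + QTW − QTU.
The 7×1 boundary matrix has rank 1 and Smith normal form diag(1).

Reading off H_k = ker ∂_k / im ∂_{k+1}:

  H_0: rank C_0 − rank ∂_1 = 9 − 7 = 2, and the invariant factors of ∂_1 are all 1, so H_0 = Z^2.
  H_1: rank ker ∂_1 − rank ∂_2 = (14 − 7) − 6 = 1, and the invariant factors of ∂_2 are all 1, so H_1 = Z.
  H_2: rank ker ∂_2 − rank ∂_3 = (7 − 6) − 1 = 0, and the invariant factors of ∂_3 are all 1, so H_2 = 0.
  H_3: rank ker ∂_3 − rank ∂_4 = (1 − 1) − 0 = 0, and there is no ∂_4, so H_3 = 0.

H_0 = Z^2,  H_1 = Z,  H_2 = 0,  H_3 = 0.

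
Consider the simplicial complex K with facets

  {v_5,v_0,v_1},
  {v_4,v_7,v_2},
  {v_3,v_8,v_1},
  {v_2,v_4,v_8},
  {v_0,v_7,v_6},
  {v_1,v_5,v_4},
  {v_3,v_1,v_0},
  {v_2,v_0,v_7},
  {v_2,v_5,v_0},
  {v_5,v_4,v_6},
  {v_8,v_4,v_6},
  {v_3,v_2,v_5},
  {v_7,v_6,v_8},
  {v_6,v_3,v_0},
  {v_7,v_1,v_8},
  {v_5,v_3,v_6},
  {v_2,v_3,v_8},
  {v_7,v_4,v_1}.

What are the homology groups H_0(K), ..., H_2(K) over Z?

H_0 = Z,  H_1 = Z ⊕ Z/2Z,  H_2 = 0.

Fix the vertex order v_0 < v_1 < v_2 < v_3 < v_4 < v_5 < v_6 < v_7 < v_8 and write every simplex with vertices in increasing order. Then dim K = 2 and the simplices of K are:

  0-simplices (9): [v_0], [v_1], [v_2], [v_3], [v_4], [v_5], [v_6], [v_7], [v_8]
  1-simplices (27): (27 of them)
  2-simplices (18): (18 of them)

Hence C_0 ≅ Z^9, C_1 ≅ Z^27, C_2 ≅ Z^18.

∂_1: C_1 → C_0 maps an edge to its endpoints' difference, ∂[p,q] = q − p. For instance
  ∂[v_3,v_6] = [v_6] − [v_3].
The resulting 9×27 matrix has rank 8, and its Smith normal form has invariant factors (1,1,1,1,1,1,1,1).

∂_2: C_2 → C_1 acts by ∂[p,q,r] = [q,r] − [p,r] + [p,q]. For instance
  ∂[v_2,v_3,v_8] = [v_3,v_8] − [v_2,v_8] + [v_2,v_3],
  ∂[v_6,v_7,v_8] = [v_7,v_8] − [v_6,v_8] + [v_6,v_7].
This gives a 27×18 integer matrix of rank 18; reducing to Smith normal form yields diagonal entries (1,1,1,1,1,1,1,1,1,1,1,1,1,1,1,1,1,2).

From H_k ≅ ker(∂_k) / im(∂_{k+1}) we obtain:

  H_0: rank C_0 − rank ∂_1 = 9 − 8 = 1, and the invariant factors of ∂_1 are all 1, so H_0 ≅ Z.
  H_1: rank ker ∂_1 − rank ∂_2 = (27 − 8) − 18 = 1, and ∂_2 has invariant factor 2 > 1, so H_1 ≅ Z ⊕ Z/2Z.
  H_2: rank ker ∂_2 − rank ∂_3 = (18 − 18) − 0 = 0, and there is no ∂_3, so H_2 ≅ 0.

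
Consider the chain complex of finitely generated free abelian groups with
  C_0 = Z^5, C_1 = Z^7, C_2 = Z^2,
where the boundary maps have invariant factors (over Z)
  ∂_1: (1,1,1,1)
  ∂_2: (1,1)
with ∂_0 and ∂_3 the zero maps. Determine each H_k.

H_0: b_0 = 5 − 0 − 4 = 1; torsion from ∂_1 factors > 1: none. So H_0 ≅ Z.
H_1: b_1 = 7 − 4 − 2 = 1; torsion from ∂_2 factors > 1: none. So H_1 ≅ Z.
H_2: b_2 = 2 − 2 − 0 = 0; torsion from ∂_3 factors > 1: none. So H_2 ≅ 0.

H_0 ≅ Z,  H_1 ≅ Z,  H_2 = 0.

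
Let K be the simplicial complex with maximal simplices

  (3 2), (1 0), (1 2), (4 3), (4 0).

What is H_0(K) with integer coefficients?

H_0 ≅ Z.

Order the vertices as 0 < 1 < 2 < 3 < 4. Listing each simplex with vertices in this order, K has dimension 1 with simplices:

  0-simplices (5): [0], [1], [2], [3], [4]
  1-simplices (5): [0,1], [0,4], [1,2], [2,3], [3,4]

giving chain groups C_0 ≅ Z^5, C_1 ≅ Z^5.

Boundary ∂_1: C_1 → C_0 maps an edge to its endpoints' difference, ∂[p,q] = q − p.
As a 5×5 matrix over Z this has rank 4, with invariant factors (1,1,1,1).

Reading off H_k = ker ∂_k / im ∂_{k+1}:

  H_0: rank C_0 − rank ∂_1 = 5 − 4 = 1, and the invariant factors of ∂_1 are all 1, so H_0 = Z.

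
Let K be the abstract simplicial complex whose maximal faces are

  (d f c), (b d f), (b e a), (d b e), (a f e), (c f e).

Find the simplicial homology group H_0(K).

H_0 ≅ Z.

Take the total order a < b < c < d < e < f on the vertex set. Then K (dimension 2) consists of the simplices:

  0-simplices (6): a, b, c, d, e, f
  1-simplices (12): ab, ae, af, bd, be, bf, cd, ce, cf, de, df, ef
  2-simplices (6): abe, aef, bde, bdf, cdf, cef

so the chain groups are C_0 ≅ Z^6, C_1 ≅ Z^12, C_2 ≅ Z^6.

Boundary ∂_1: C_1 → C_0 sends each edge [p,q] (with p < q) to q − p.
This gives a 6×12 integer matrix of rank 5; reducing to Smith normal form yields diagonal entries (1,1,1,1,1).

∂_2: C_2 → C_1 sends each 2-simplex [p,q,r] to [q,r] − [p,r] + [p,q]. For instance
  ∂cdf = df − cf + cd,
  ∂cef = ef − cf + ce.
As a 12×6 matrix over Z this has rank 6, with invariant factors (1,1,1,1,1,1).

From H_k ≅ ker(∂_k) / im(∂_{k+1}) we obtain:

  H_0: rank C_0 − rank ∂_1 = 6 − 5 = 1, and the invariant factors of ∂_1 are all 1, so H_0 ≅ Z.

(K is a triangulation of the cylinder S^1 x I.)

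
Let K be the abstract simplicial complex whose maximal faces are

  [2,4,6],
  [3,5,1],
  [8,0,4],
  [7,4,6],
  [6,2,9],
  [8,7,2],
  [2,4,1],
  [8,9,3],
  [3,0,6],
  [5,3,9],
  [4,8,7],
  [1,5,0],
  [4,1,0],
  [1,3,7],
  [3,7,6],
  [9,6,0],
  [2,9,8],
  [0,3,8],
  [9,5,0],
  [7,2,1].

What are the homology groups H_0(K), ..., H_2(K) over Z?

Take the total order 0 < 1 < 2 < 3 < 4 < 5 < 6 < 7 < 8 < 9 on the vertex set. Then K (dimension 2) consists of the simplices:

  0-simplices (10): [0], [1], [2], [3], [4], [5], [6], [7], [8], [9]
  1-simplices (30): (30 of them)
  2-simplices (20): (20 of them)

so the chain groups are C_0 ≅ Z^10, C_1 ≅ Z^30, C_2 ≅ Z^20.

The boundary map ∂_1: C_1 → C_0 is given by ∂[p,q] = [q] − [p]. For instance
  ∂[0,8] = [8] − [0].
The 10×30 boundary matrix has rank 9 and Smith normal form diag(1,1,1,1,1,1,1,1,1).

∂_2: C_2 → C_1 maps a triangle to the signed sum of its edges. For instance
  ∂[1,3,5] = [3,5] − [1,5] + [1,3],
  ∂[2,7,8] = [7,8] − [2,8] + [2,7].
This gives a 30×20 integer matrix of rank 20; reducing to Smith normal form yields diagonal entries (1,1,1,1,1,1,1,1,1,1,1,1,1,1,1,1,1,1,1,2).

Reading off H_k = ker ∂_k / im ∂_{k+1}:

  H_0: rank C_0 − rank ∂_1 = 10 − 9 = 1, and the invariant factors of ∂_1 are all 1, so H_0 = Z.
  H_1: rank ker ∂_1 − rank ∂_2 = (30 − 9) − 20 = 1, and ∂_2 has invariant factor 2 > 1, so H_1 = Z ⊕ Z/2Z.
  H_2: rank ker ∂_2 − rank ∂_3 = (20 − 20) − 0 = 0, and there is no ∂_3, so H_2 = 0.

H_0 = Z,  H_1 = Z ⊕ Z/2Z,  H_2 = 0.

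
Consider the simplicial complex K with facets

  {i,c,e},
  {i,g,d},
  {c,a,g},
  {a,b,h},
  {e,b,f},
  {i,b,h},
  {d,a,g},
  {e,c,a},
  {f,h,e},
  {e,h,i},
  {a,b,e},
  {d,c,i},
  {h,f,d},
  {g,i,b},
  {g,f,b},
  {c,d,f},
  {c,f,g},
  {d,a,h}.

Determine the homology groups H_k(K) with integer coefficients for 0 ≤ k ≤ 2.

Fix the vertex order a < b < c < d < e < f < g < h < i and write every simplex with vertices in increasing order. Then dim K = 2 and the simplices of K are:

  0-simplices (9): a, b, c, d, e, f, g, h, i
  1-simplices (27): ab, ac, ad, ae, ag, ah, be, bf, bg, bh, bi, cd, ce, cf, cg, ci, df, dg, dh, di, ef, eh, ei, fg, fh, gi, hi
  2-simplices (18): abe, abh, ace, acg, adg, adh, bef, bfg, bgi, bhi, cdf, cdi, cei, cfg, dfh, dgi, efh, ehi

Hence C_0 ≅ Z^9, C_1 ≅ Z^27, C_2 ≅ Z^18.

Boundary ∂_1: C_1 → C_0 maps an edge to its endpoints' difference, ∂[p,q] = q − p.
As a 9×27 matrix over Z this has rank 8, with invariant factors (1,1,1,1,1,1,1,1).

Boundary ∂_2: C_2 → C_1 sends each 2-simplex [p,q,r] to [q,r] − [p,r] + [p,q]. For instance
  ∂acg = cg − ag + ac,
  ∂abe = be − ae + ab.
The resulting 27×18 matrix has rank 18, and its Smith normal form has invariant factors (1,1,1,1,1,1,1,1,1,1,1,1,1,1,1,1,1,2).

Reading off H_k = ker ∂_k / im ∂_{k+1}:

  H_0: rank C_0 − rank ∂_1 = 9 − 8 = 1, and the invariant factors of ∂_1 are all 1, so H_0 ≅ Z.
  H_1: rank ker ∂_1 − rank ∂_2 = (27 − 8) − 18 = 1, and ∂_2 has invariant factor 2 > 1, so H_1 ≅ Z × Z/2.
  H_2: rank ker ∂_2 − rank ∂_3 = (18 − 18) − 0 = 0, and there is no ∂_3, so H_2 ≅ 0.

H_0 = Z,  H_1 = Z × Z/2,  H_2 = 0.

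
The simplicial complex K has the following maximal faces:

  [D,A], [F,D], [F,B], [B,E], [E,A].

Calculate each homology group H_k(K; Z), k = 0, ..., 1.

H_0 = Z,  H_1 = Z.

Order the vertices as A < B < D < E < F. Listing each simplex with vertices in this order, K has dimension 1 with simplices:

  0-simplices (5): A, B, D, E, F
  1-simplices (5): AD, AE, BE, BF, DF

so the chain groups are C_0 ≅ Z^5, C_1 ≅ Z^5.

The boundary map ∂_1: C_1 → C_0 is given by ∂[p,q] = [q] − [p]. For instance
  ∂DF = F − D.
This gives a 5×5 integer matrix of rank 4; reducing to Smith normal form yields diagonal entries (1,1,1,1).

Reading off H_k = ker ∂_k / im ∂_{k+1}:

  H_0: rank C_0 − rank ∂_1 = 5 − 4 = 1, and the invariant factors of ∂_1 are all 1, so H_0 ≅ Z.
  H_1: rank ker ∂_1 − rank ∂_2 = (5 − 4) − 0 = 1, and there is no ∂_2, so H_1 ≅ Z.

(K is a triangulation of the circle S^1.)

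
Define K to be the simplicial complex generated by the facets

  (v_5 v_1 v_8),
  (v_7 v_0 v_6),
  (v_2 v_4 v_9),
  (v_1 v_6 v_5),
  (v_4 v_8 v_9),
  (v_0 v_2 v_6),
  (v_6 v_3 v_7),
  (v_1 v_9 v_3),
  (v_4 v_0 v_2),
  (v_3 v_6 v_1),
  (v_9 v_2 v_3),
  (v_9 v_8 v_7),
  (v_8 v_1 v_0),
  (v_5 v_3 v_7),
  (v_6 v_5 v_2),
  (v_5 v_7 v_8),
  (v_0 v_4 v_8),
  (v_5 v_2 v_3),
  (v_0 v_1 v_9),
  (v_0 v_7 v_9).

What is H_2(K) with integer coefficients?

Take the total order v_0 < v_1 < v_2 < v_3 < v_4 < v_5 < v_6 < v_7 < v_8 < v_9 on the vertex set. Then K (dimension 2) consists of the simplices:

  0-simplices (10): [v_0], [v_1], [v_2], [v_3], [v_4], [v_5], [v_6], [v_7], [v_8], [v_9]
  1-simplices (30): (30 of them)
  2-simplices (20): (20 of them)

so the chain groups are C_0 ≅ Z^10, C_1 ≅ Z^30, C_2 ≅ Z^20.

The boundary map ∂_1: C_1 → C_0 is given by ∂[p,q] = [q] − [p].
The resulting 10×30 matrix has rank 9, and its Smith normal form has invariant factors (1,1,1,1,1,1,1,1,1).

∂_2: C_2 → C_1 maps a triangle to the signed sum of its edges. For instance
  ∂[v_1,v_3,v_9] = [v_3,v_9] − [v_1,v_9] + [v_1,v_3],
  ∂[v_5,v_7,v_8] = [v_7,v_8] − [v_5,v_8] + [v_5,v_7].
This gives a 30×20 integer matrix of rank 20; reducing to Smith normal form yields diagonal entries (1,1,1,1,1,1,1,1,1,1,1,1,1,1,1,1,1,1,1,2).

Now H_k = ker ∂_k / im ∂_{k+1}, so:

  H_2: rank ker ∂_2 − rank ∂_3 = (20 − 20) − 0 = 0, and there is no ∂_3, so H_2 ≅ 0.

H_2 ≅ 0.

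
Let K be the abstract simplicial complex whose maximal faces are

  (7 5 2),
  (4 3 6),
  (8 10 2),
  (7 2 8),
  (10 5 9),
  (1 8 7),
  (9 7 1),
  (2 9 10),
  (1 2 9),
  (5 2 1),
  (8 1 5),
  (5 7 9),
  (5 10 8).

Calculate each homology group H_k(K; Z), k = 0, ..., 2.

Order the vertices as 1 < 2 < 3 < 4 < 5 < 6 < 7 < 8 < 9 < 10. Listing each simplex with vertices in this order, K has dimension 2 with simplices:

  0-simplices (10): [1], [2], [3], [4], [5], [6], [7], [8], [9], [10]
  1-simplices (21): [1,2], [1,5], [1,7], [1,8], [1,9], [2,5], [2,7], [2,8], [2,9], [2,10], [3,4], [3,6], [4,6], [5,7], [5,8], [5,9], [5,10], [7,8], [7,9], [8,10], [9,10]
  2-simplices (13): [1,2,5], [1,2,9], [1,5,8], [1,7,8], [1,7,9], [2,5,7], [2,7,8], [2,8,10], [2,9,10], [3,4,6], [5,7,9], [5,8,10], [5,9,10]

giving chain groups C_0 ≅ Z^10, C_1 ≅ Z^21, C_2 ≅ Z^13.

Boundary ∂_1: C_1 → C_0 maps an edge to its endpoints' difference, ∂[p,q] = q − p. For instance
  ∂[1,5] = [5] − [1].
This gives a 10×21 integer matrix of rank 8; reducing to Smith normal form yields diagonal entries (1,1,1,1,1,1,1,1).

The boundary map ∂_2: C_2 → C_1 sends each 2-simplex [p,q,r] to [q,r] − [p,r] + [p,q]. For instance
  ∂[2,9,10] = [9,10] − [2,10] + [2,9],
  ∂[1,7,9] = [7,9] − [1,9] + [1,7].
The resulting 21×13 matrix has rank 13, and its Smith normal form has invariant factors (1,1,1,1,1,1,1,1,1,1,1,1,2).

Reading off H_k = ker ∂_k / im ∂_{k+1}:

  H_0: rank C_0 − rank ∂_1 = 10 − 8 = 2, and the invariant factors of ∂_1 are all 1, so H_0 ≅ Z^2.
  H_1: rank ker ∂_1 − rank ∂_2 = (21 − 8) − 13 = 0, and ∂_2 has invariant factor 2 > 1, so H_1 ≅ Z/2.
  H_2: rank ker ∂_2 − rank ∂_3 = (13 − 13) − 0 = 0, and there is no ∂_3, so H_2 ≅ 0.

H_0 = Z^2,  H_1 = Z/2,  H_2 = 0.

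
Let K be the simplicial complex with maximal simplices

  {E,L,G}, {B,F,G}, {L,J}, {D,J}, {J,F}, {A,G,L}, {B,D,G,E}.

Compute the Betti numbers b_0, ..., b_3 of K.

b_0 = 1, b_1 = 2, b_2 = 0, b_3 = 0.

Fix the vertex order A < B < D < E < F < G < J < L and write every simplex with vertices in increasing order. Then dim K = 3 and the simplices of K are:

  0-simplices (8): A, B, D, E, F, G, J, L
  1-simplices (15): AG, AL, BD, BE, BF, BG, DE, DG, DJ, EG, EL, FG, FJ, GL, JL
  2-simplices (7): AGL, BDE, BDG, BEG, BFG, DEG, EGL
  3-simplices (1): BDEG

so the chain groups are C_0 ≅ Z^8, C_1 ≅ Z^15, C_2 ≅ Z^7, C_3 ≅ Z^1.

The boundary map ∂_1: C_1 → C_0 is given by ∂[p,q] = [q] − [p]. For instance
  ∂JL = L − J.
The resulting 8×15 matrix has rank 7, and its Smith normal form has invariant factors (1,1,1,1,1,1,1).

∂_2: C_2 → C_1 maps a triangle to the signed sum of its edges. For instance
  ∂AGL = GL − AL + AG,
  ∂DEG = EG − DG + DE.
As a 15×7 matrix over Z this has rank 6, with invariant factors (1,1,1,1,1,1).

The boundary map ∂_3: C_3 → C_2 sends each 3-simplex σ to the alternating sum Σ_i (−1)^i (σ with its i-th vertex removed). For instance
  ∂BDEG = DEG − BEG + BDG − BDE.
The 7×1 boundary matrix has rank 1 and Smith normal form diag(1).

Computing H_k = (kernel of ∂_k) / (image of ∂_{k+1}):

  H_0: rank C_0 − rank ∂_1 = 8 − 7 = 1, and the invariant factors of ∂_1 are all 1, so H_0 ≅ Z.
  H_1: rank ker ∂_1 − rank ∂_2 = (15 − 7) − 6 = 2, and the invariant factors of ∂_2 are all 1, so H_1 ≅ Z^2.
  H_2: rank ker ∂_2 − rank ∂_3 = (7 − 6) − 1 = 0, and the invariant factors of ∂_3 are all 1, so H_2 ≅ 0.
  H_3: rank ker ∂_3 − rank ∂_4 = (1 − 1) − 0 = 0, and there is no ∂_4, so H_3 ≅ 0.

Hence the Betti numbers are b_0 = 1, b_1 = 2, b_2 = 0, b_3 = 0.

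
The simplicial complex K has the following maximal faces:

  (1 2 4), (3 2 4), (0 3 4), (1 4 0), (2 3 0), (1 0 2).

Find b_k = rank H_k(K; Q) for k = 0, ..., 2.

b_0 = 1, b_1 = 0, b_2 = 1.

K has 5 vertices, 9 edges, 6 triangles.
rank ∂_0 = 0, rank ∂_1 = 4 ⇒ b_0 = 5 − 0 − 4 = 1; all invariant factors of ∂_1 are 1 so no torsion. So H_0 = Z.
rank ∂_1 = 4, rank ∂_2 = 5 ⇒ b_1 = 9 − 4 − 5 = 0; all invariant factors of ∂_2 are 1 so no torsion. So H_1 = 0.
rank ∂_2 = 5, rank ∂_3 = 0 ⇒ b_2 = 6 − 5 − 0 = 1. So H_2 = Z.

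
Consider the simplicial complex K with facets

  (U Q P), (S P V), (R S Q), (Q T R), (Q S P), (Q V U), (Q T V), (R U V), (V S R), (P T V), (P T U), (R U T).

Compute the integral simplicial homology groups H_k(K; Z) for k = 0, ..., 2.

H_0 ≅ Z,  H_1 ≅ Z/2,  H_2 = 0.

K has 7 vertices, 18 edges, 12 triangles.
rank ∂_0 = 0, rank ∂_1 = 6 ⇒ b_0 = 7 − 0 − 6 = 1; all invariant factors of ∂_1 are 1 so no torsion. So H_0 ≅ Z.
rank ∂_1 = 6, rank ∂_2 = 12 ⇒ b_1 = 18 − 6 − 12 = 0; ∂_2 has invariant factor(s) [2] giving torsion. So H_1 ≅ Z/2.
rank ∂_2 = 12, rank ∂_3 = 0 ⇒ b_2 = 12 − 12 − 0 = 0. So H_2 ≅ 0.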